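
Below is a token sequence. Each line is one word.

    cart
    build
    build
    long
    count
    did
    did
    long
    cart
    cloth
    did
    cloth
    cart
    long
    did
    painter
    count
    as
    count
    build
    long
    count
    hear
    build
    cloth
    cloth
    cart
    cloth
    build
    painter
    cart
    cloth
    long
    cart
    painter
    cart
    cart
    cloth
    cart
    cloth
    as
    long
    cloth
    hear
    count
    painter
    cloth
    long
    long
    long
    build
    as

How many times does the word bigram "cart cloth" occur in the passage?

5

Scanning the 51 overlapping bigram windows for "cart cloth":
  position 9–10: cart cloth
  position 27–28: cart cloth
  position 31–32: cart cloth
  position 37–38: cart cloth
  position 39–40: cart cloth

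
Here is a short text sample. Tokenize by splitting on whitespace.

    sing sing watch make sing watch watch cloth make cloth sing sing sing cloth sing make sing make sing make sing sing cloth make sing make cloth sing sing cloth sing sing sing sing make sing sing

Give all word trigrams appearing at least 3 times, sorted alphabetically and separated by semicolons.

cloth sing sing; make sing make; sing make sing; sing sing cloth; sing sing sing

Trigram counts meeting the condition (at least 3 times):
  cloth sing sing: 3
  make sing make: 3
  sing make sing: 4
  sing sing cloth: 3
  sing sing sing: 3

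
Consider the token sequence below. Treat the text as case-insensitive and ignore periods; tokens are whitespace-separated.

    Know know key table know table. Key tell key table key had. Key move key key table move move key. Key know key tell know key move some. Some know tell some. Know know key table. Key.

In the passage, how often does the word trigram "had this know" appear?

Scanning the 35 overlapping trigram windows for "had this know":
  (none found)

0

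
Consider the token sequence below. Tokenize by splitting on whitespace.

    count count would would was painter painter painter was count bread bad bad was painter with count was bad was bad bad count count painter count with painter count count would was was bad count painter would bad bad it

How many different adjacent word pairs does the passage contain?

25

40 tokens → 39 bigram windows in total.
Repeated bigrams (each contributes count−1 duplicates):
  bad bad: 3
  count count: 3
  was bad: 3
  bad count: 2
  bad was: 2
  count painter: 2
  count would: 2
  painter count: 2
  … (3 more repeated)
14 duplicate windows → 39 − 14 = 25 distinct.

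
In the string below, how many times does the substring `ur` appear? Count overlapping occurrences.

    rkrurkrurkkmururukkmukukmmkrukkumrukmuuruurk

6

Sliding a length-2 window over the 44 characters (43 positions):
  position 4–5: ur
  position 8–9: ur
  position 13–14: ur
  position 15–16: ur
  position 39–40: ur
  position 42–43: ur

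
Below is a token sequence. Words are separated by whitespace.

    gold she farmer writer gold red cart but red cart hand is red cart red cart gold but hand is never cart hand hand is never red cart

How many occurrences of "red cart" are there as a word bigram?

5

Scanning the 27 overlapping bigram windows for "red cart":
  position 6–7: red cart
  position 9–10: red cart
  position 13–14: red cart
  position 15–16: red cart
  position 27–28: red cart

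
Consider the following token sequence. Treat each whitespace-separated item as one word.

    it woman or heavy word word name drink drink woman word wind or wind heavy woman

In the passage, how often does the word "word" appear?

3

Scanning the 16 tokens for "word":
  position 5: word
  position 6: word
  position 11: word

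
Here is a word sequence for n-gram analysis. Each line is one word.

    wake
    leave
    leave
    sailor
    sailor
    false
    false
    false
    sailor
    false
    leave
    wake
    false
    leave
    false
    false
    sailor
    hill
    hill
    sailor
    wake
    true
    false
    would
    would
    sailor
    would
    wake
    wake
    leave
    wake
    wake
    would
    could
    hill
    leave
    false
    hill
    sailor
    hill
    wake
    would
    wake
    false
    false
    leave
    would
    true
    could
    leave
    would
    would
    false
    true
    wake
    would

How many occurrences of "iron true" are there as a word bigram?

Scanning the 55 overlapping bigram windows for "iron true":
  (none found)

0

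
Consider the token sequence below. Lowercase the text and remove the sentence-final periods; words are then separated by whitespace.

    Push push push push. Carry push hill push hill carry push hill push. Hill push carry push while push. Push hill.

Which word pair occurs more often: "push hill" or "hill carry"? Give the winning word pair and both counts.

"push hill": 5 occurrences
"hill carry": 1 occurrence

"push hill" (5 vs 1)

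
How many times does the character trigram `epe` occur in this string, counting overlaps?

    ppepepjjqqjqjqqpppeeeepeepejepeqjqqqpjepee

Sliding a length-3 window over the 42 characters (40 positions):
  position 3–5: epe
  position 22–24: epe
  position 25–27: epe
  position 29–31: epe
  position 39–41: epe

5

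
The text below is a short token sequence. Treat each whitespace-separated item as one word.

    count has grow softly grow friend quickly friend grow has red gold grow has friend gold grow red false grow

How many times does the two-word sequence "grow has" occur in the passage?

2

Scanning the 19 overlapping bigram windows for "grow has":
  position 9–10: grow has
  position 13–14: grow has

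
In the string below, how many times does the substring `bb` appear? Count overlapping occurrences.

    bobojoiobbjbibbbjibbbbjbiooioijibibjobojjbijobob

Sliding a length-2 window over the 48 characters (47 positions):
  position 9–10: bb
  position 14–15: bb
  position 15–16: bb
  position 19–20: bb
  position 20–21: bb
  position 21–22: bb

6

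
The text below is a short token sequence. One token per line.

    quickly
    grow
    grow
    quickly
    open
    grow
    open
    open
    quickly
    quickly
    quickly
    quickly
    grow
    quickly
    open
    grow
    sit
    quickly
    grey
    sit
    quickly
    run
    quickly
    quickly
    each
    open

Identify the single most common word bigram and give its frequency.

"quickly quickly", 4 times

Bigram frequencies (highest first):
  quickly quickly: 4
  quickly grow: 2
  grow quickly: 2
  quickly open: 2
  open grow: 2
  sit quickly: 2
  … (11 more, each ≤ 1)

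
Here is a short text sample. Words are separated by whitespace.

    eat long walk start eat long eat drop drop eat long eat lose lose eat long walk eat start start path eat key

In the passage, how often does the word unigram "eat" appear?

8

Scanning the 23 tokens for "eat":
  position 1: eat
  position 5: eat
  position 7: eat
  position 10: eat
  position 12: eat
  position 15: eat
  position 18: eat
  position 22: eat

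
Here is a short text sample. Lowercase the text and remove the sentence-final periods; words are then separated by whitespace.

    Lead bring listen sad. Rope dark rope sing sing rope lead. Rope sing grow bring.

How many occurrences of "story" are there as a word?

0

Scanning the 15 tokens for "story":
  (none found)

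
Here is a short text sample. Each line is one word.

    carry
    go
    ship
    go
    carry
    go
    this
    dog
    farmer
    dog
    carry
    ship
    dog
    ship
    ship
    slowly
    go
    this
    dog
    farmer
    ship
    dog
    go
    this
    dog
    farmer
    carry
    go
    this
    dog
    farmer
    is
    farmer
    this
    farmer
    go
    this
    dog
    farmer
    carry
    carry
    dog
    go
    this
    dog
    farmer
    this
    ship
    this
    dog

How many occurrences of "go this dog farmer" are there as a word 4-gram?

6

Scanning the 47 overlapping 4-gram windows for "go this dog farmer":
  position 6–9: go this dog farmer
  position 17–20: go this dog farmer
  position 23–26: go this dog farmer
  position 28–31: go this dog farmer
  position 36–39: go this dog farmer
  position 43–46: go this dog farmer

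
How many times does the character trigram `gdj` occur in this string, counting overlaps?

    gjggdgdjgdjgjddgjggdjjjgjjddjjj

Sliding a length-3 window over the 31 characters (29 positions):
  position 6–8: gdj
  position 9–11: gdj
  position 19–21: gdj

3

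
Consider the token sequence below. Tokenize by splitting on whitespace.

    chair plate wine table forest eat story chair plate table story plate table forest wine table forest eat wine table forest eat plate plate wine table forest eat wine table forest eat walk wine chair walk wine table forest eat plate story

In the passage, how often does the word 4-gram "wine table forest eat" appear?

Scanning the 39 overlapping 4-gram windows for "wine table forest eat":
  position 3–6: wine table forest eat
  position 15–18: wine table forest eat
  position 19–22: wine table forest eat
  position 25–28: wine table forest eat
  position 29–32: wine table forest eat
  position 37–40: wine table forest eat

6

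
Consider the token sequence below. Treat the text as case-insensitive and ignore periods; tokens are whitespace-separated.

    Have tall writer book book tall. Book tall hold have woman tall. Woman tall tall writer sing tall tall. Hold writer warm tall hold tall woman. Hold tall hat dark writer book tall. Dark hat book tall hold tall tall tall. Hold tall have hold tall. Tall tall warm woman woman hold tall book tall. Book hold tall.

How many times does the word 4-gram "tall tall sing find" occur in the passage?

Scanning the 55 overlapping 4-gram windows for "tall tall sing find":
  (none found)

0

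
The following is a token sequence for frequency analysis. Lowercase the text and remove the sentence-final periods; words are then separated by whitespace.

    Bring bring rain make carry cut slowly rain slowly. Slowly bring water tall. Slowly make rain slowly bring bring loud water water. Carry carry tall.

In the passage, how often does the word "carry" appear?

3

Scanning the 25 tokens for "carry":
  position 5: carry
  position 23: carry
  position 24: carry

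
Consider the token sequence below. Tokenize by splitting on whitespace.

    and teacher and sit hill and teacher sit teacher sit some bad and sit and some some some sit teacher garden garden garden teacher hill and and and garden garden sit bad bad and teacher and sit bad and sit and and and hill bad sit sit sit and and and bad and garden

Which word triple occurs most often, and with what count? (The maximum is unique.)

Trigram frequencies (highest first):
  and and and: 3
  and teacher and: 2
  teacher and sit: 2
  bad and sit: 2
  and sit and: 2
  sit and and: 2
  … (39 more, each ≤ 1)

"and and and", 3 times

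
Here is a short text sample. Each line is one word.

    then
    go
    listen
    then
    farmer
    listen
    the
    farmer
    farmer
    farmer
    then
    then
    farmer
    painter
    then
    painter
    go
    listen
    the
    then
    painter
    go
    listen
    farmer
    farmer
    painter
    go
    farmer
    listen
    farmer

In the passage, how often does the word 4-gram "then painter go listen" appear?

Scanning the 27 overlapping 4-gram windows for "then painter go listen":
  position 15–18: then painter go listen
  position 20–23: then painter go listen

2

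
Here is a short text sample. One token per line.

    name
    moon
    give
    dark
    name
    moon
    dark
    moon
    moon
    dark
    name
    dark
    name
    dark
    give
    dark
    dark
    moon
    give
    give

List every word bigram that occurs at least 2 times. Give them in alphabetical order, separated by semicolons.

Bigram counts meeting the condition (at least 2 times):
  dark moon: 2
  dark name: 3
  give dark: 2
  moon dark: 2
  moon give: 2
  name dark: 2
  name moon: 2

dark moon; dark name; give dark; moon dark; moon give; name dark; name moon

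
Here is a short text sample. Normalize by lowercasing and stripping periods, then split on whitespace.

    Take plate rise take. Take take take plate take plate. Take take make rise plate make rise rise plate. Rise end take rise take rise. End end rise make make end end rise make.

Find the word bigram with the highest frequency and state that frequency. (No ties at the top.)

Bigram frequencies (highest first):
  take take: 4
  take plate: 3
  plate rise: 2
  rise take: 2
  plate take: 2
  make rise: 2
  … (12 more, each ≤ 2)

"take take", 4 times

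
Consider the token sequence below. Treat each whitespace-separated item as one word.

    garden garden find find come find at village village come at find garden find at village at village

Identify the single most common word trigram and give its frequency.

"find at village", 2 times

Trigram frequencies (highest first):
  find at village: 2
  garden garden find: 1
  garden find find: 1
  find find come: 1
  find come find: 1
  come find at: 1
  … (9 more, each ≤ 1)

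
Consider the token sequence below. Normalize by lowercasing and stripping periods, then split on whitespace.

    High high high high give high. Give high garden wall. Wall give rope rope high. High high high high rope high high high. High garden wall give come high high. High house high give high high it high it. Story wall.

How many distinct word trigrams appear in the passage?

41 tokens → 39 trigram windows in total.
Repeated trigrams (each contributes count−1 duplicates):
  high high high: 8
  high give high: 3
  high garden wall: 2
  rope high high: 2
11 duplicate windows → 39 − 11 = 28 distinct.

28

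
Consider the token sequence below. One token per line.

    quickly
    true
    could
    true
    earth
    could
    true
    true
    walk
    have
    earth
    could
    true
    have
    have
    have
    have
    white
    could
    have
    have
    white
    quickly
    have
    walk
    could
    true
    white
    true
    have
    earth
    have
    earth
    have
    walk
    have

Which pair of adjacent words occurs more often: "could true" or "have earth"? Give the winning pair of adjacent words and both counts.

"could true" (4 vs 3)

"could true": 4 occurrences
"have earth": 3 occurrences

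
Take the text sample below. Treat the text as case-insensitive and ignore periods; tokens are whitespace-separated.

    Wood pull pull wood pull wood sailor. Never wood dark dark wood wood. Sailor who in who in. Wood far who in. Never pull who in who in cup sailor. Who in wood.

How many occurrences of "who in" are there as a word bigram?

6

Scanning the 32 overlapping bigram windows for "who in":
  position 15–16: who in
  position 17–18: who in
  position 21–22: who in
  position 25–26: who in
  position 27–28: who in
  position 31–32: who in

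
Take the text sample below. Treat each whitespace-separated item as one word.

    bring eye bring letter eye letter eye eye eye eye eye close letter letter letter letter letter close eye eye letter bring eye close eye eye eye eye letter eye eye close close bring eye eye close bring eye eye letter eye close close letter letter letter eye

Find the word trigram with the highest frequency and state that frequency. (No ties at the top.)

Trigram frequencies (highest first):
  eye eye eye: 5
  letter letter letter: 4
  eye letter eye: 3
  eye eye close: 3
  eye eye letter: 3
  letter eye eye: 2
  … (21 more, each ≤ 2)

"eye eye eye", 5 times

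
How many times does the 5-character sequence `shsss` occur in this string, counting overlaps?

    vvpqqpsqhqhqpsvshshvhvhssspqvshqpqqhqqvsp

0

Sliding a length-5 window over the 41 characters (37 positions):
  (no match at any position)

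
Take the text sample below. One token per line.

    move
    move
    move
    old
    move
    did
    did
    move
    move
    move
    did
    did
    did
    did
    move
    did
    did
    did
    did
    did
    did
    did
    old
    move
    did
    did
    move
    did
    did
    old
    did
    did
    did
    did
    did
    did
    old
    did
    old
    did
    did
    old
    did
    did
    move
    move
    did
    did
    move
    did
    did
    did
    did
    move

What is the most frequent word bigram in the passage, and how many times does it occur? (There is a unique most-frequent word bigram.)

"did did", 23 times

Bigram frequencies (highest first):
  did did: 23
  move did: 7
  did move: 6
  move move: 5
  did old: 5
  old did: 4
  … (2 more, each ≤ 2)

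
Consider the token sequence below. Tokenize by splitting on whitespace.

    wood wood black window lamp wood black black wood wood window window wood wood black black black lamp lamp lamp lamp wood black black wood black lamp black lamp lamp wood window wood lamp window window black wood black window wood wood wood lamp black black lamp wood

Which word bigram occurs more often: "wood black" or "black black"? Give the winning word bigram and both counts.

"wood black": 6 occurrences
"black black": 5 occurrences

"wood black" (6 vs 5)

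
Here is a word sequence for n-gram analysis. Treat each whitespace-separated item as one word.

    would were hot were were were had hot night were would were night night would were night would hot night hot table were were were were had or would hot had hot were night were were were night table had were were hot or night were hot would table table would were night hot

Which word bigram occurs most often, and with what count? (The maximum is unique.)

"were were", 8 times

Bigram frequencies (highest first):
  were were: 8
  were night: 5
  would were: 4
  were hot: 3
  night were: 3
  hot were: 2
  … (22 more, each ≤ 2)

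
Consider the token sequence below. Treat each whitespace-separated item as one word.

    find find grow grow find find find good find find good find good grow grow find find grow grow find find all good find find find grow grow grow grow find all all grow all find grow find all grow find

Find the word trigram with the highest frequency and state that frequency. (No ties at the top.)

Trigram frequencies (highest first):
  grow grow find: 4
  find find grow: 3
  find grow grow: 3
  grow find find: 3
  find find find: 2
  find find good: 2
  … (18 more, each ≤ 2)

"grow grow find", 4 times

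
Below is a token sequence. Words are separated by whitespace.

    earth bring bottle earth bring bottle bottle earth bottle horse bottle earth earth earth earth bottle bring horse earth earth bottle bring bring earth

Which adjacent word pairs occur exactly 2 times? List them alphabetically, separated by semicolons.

bottle bring; bring bottle; earth bring

Bigram counts meeting the condition (exactly 2 times):
  bottle bring: 2
  bring bottle: 2
  earth bring: 2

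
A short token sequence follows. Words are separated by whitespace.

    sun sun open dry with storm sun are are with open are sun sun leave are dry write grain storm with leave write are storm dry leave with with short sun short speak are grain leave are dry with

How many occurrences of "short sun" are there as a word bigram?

1

Scanning the 38 overlapping bigram windows for "short sun":
  position 30–31: short sun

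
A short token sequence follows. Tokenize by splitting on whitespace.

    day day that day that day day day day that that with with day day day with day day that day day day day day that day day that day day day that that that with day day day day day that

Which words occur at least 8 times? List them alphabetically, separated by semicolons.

Unigram counts meeting the condition (at least 8 times):
  day: 27
  that: 11

day; that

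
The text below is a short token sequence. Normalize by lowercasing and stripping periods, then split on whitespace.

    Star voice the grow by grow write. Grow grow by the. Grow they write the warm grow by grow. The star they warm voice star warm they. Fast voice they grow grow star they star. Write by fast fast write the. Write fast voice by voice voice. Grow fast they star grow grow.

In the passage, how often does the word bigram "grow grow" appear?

Scanning the 52 overlapping bigram windows for "grow grow":
  position 8–9: grow grow
  position 31–32: grow grow
  position 52–53: grow grow

3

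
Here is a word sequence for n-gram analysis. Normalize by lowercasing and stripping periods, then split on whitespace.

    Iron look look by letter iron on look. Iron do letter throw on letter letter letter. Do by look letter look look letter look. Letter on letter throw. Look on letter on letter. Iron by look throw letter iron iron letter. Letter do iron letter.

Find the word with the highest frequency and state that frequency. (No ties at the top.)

"letter", 15 times

Unigram frequencies (highest first):
  letter: 15
  look: 9
  iron: 7
  on: 5
  by: 3
  do: 3
  … (1 more, each ≤ 3)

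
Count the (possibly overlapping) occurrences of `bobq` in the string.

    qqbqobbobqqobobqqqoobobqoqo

3

Sliding a length-4 window over the 27 characters (24 positions):
  position 7–10: bobq
  position 13–16: bobq
  position 21–24: bobq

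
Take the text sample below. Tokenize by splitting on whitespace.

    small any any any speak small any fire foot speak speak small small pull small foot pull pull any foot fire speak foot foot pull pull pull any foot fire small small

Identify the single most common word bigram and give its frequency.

"pull pull", 3 times

Bigram frequencies (highest first):
  pull pull: 3
  small any: 2
  any any: 2
  speak small: 2
  small small: 2
  foot pull: 2
  … (15 more, each ≤ 2)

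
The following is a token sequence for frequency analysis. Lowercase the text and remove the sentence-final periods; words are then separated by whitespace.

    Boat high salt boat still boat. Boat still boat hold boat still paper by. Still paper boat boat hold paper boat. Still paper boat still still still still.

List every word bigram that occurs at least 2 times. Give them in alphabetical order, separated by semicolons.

Bigram counts meeting the condition (at least 2 times):
  boat boat: 2
  boat hold: 2
  boat still: 5
  paper boat: 3
  still boat: 2
  still paper: 3
  still still: 3

boat boat; boat hold; boat still; paper boat; still boat; still paper; still still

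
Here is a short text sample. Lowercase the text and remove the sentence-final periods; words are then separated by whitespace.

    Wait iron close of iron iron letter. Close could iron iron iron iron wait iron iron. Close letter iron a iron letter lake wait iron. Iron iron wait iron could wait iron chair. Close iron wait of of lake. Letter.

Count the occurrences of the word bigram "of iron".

1

Scanning the 39 overlapping bigram windows for "of iron":
  position 4–5: of iron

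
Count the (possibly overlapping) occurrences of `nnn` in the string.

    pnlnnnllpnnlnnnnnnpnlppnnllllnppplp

Sliding a length-3 window over the 35 characters (33 positions):
  position 4–6: nnn
  position 13–15: nnn
  position 14–16: nnn
  position 15–17: nnn
  position 16–18: nnn

5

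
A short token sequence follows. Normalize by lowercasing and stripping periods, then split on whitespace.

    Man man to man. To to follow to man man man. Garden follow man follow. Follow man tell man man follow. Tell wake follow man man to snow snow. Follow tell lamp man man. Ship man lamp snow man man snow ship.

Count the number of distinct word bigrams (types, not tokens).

42 tokens → 41 bigram windows in total.
Repeated bigrams (each contributes count−1 duplicates):
  man man: 7
  follow man: 3
  man to: 3
  follow tell: 2
  man follow: 2
  to man: 2
13 duplicate windows → 41 − 13 = 28 distinct.

28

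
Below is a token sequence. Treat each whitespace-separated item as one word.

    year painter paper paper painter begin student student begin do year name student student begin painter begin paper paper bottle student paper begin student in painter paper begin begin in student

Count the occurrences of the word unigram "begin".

Scanning the 31 tokens for "begin":
  position 6: begin
  position 9: begin
  position 15: begin
  position 17: begin
  position 23: begin
  position 28: begin
  position 29: begin

7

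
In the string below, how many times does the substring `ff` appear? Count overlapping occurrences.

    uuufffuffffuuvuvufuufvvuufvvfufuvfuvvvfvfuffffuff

Sliding a length-2 window over the 49 characters (48 positions):
  position 4–5: ff
  position 5–6: ff
  position 8–9: ff
  position 9–10: ff
  position 10–11: ff
  position 43–44: ff
  position 44–45: ff
  position 45–46: ff
  position 48–49: ff

9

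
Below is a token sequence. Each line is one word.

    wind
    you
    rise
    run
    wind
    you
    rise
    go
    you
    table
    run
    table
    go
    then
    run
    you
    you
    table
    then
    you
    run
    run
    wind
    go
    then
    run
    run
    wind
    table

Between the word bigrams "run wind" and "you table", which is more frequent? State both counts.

"run wind": 3 occurrences
"you table": 2 occurrences

"run wind" (3 vs 2)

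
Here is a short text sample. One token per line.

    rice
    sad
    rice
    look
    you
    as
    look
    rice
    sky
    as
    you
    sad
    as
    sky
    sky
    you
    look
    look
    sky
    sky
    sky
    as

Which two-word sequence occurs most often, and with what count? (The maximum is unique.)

"sky sky", 3 times

Bigram frequencies (highest first):
  sky sky: 3
  sky as: 2
  rice sad: 1
  sad rice: 1
  rice look: 1
  look you: 1
  … (12 more, each ≤ 1)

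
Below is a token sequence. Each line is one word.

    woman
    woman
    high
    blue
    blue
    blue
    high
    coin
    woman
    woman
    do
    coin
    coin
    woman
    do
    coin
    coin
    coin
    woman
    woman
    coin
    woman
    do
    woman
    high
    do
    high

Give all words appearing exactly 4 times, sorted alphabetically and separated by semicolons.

Unigram counts meeting the condition (exactly 4 times):
  do: 4
  high: 4

do; high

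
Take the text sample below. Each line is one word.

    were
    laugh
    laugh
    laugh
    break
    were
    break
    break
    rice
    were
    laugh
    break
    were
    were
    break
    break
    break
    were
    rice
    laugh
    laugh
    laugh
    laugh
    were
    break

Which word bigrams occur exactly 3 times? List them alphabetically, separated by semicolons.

break break; break were; were break

Bigram counts meeting the condition (exactly 3 times):
  break break: 3
  break were: 3
  were break: 3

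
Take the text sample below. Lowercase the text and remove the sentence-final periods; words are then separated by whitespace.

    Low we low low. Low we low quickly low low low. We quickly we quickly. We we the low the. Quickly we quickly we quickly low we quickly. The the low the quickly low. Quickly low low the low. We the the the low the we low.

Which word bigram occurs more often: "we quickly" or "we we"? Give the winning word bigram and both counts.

"we quickly": 5 occurrences
"we we": 1 occurrence

"we quickly" (5 vs 1)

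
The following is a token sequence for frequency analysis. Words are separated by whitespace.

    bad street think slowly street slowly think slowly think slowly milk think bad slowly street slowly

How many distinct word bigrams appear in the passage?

10

16 tokens → 15 bigram windows in total.
Repeated bigrams (each contributes count−1 duplicates):
  think slowly: 3
  slowly street: 2
  slowly think: 2
  street slowly: 2
5 duplicate windows → 15 − 5 = 10 distinct.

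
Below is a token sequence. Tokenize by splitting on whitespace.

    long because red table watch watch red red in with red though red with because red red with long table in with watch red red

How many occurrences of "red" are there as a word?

9

Scanning the 25 tokens for "red":
  position 3: red
  position 7: red
  position 8: red
  position 11: red
  position 13: red
  position 16: red
  position 17: red
  position 24: red
  position 25: red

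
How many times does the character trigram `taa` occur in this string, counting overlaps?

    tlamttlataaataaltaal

3

Sliding a length-3 window over the 20 characters (18 positions):
  position 9–11: taa
  position 13–15: taa
  position 17–19: taa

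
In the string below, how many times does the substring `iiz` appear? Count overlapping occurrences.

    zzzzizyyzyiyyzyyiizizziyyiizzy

2

Sliding a length-3 window over the 30 characters (28 positions):
  position 17–19: iiz
  position 26–28: iiz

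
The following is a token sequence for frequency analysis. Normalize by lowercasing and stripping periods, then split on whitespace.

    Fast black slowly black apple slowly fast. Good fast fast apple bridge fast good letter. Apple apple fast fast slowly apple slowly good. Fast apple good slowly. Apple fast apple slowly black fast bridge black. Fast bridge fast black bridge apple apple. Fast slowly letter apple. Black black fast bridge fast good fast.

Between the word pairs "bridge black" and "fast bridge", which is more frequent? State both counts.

"fast bridge" (3 vs 1)

"bridge black": 1 occurrence
"fast bridge": 3 occurrences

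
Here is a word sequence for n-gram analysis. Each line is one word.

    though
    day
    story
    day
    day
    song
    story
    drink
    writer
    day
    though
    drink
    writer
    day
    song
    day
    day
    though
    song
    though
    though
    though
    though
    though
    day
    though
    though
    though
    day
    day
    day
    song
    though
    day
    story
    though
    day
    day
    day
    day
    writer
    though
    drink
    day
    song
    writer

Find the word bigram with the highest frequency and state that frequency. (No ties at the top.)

"day day", 7 times

Bigram frequencies (highest first):
  day day: 7
  though though: 6
  though day: 5
  day song: 4
  day though: 3
  day story: 2
  … (14 more, each ≤ 2)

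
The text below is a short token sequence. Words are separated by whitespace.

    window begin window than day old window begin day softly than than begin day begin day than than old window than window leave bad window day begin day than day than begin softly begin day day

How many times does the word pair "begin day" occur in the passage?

Scanning the 35 overlapping bigram windows for "begin day":
  position 8–9: begin day
  position 13–14: begin day
  position 15–16: begin day
  position 27–28: begin day
  position 34–35: begin day

5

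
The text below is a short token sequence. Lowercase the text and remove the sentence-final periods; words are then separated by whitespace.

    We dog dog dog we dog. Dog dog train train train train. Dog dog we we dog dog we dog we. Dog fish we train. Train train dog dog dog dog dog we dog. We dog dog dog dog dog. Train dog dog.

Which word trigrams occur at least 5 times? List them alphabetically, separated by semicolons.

dog dog dog; dog we dog

Trigram counts meeting the condition (at least 5 times):
  dog dog dog: 8
  dog we dog: 5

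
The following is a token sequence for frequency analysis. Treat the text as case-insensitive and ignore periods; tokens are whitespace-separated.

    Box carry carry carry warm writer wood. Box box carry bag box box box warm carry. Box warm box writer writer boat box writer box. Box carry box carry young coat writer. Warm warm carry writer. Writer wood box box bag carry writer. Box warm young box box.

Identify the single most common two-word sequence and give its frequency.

"box box", 6 times

Bigram frequencies (highest first):
  box box: 6
  box carry: 4
  box warm: 3
  carry carry: 2
  writer wood: 2
  wood box: 2
  … (22 more, each ≤ 2)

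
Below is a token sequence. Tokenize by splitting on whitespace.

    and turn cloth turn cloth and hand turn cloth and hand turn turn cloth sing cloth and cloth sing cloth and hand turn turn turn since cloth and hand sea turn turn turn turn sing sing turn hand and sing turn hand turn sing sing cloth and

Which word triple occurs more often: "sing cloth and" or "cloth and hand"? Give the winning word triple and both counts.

"cloth and hand" (4 vs 3)

"sing cloth and": 3 occurrences
"cloth and hand": 4 occurrences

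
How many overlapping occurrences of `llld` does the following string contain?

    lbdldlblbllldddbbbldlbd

1

Sliding a length-4 window over the 23 characters (20 positions):
  position 10–13: llld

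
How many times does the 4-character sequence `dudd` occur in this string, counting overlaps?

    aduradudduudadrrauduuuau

1

Sliding a length-4 window over the 24 characters (21 positions):
  position 6–9: dudd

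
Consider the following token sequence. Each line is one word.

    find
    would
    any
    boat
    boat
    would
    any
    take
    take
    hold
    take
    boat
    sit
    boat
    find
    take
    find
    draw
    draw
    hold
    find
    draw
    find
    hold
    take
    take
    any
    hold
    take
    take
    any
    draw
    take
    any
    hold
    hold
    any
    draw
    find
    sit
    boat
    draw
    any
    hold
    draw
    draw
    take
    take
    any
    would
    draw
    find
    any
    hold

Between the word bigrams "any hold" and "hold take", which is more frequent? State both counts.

"any hold": 4 occurrences
"hold take": 3 occurrences

"any hold" (4 vs 3)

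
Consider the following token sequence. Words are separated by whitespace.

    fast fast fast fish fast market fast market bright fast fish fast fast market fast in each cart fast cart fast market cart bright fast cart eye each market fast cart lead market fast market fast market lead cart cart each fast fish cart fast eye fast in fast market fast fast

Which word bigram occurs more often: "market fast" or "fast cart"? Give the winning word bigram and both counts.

"market fast": 6 occurrences
"fast cart": 3 occurrences

"market fast" (6 vs 3)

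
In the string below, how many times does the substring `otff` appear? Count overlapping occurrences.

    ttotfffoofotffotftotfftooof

Sliding a length-4 window over the 27 characters (24 positions):
  position 3–6: otff
  position 11–14: otff
  position 19–22: otff

3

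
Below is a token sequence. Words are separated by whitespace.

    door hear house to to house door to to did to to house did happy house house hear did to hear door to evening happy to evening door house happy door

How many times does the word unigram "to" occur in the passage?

9

Scanning the 31 tokens for "to":
  position 4: to
  position 5: to
  position 8: to
  position 9: to
  position 11: to
  position 12: to
  position 20: to
  position 23: to
  position 26: to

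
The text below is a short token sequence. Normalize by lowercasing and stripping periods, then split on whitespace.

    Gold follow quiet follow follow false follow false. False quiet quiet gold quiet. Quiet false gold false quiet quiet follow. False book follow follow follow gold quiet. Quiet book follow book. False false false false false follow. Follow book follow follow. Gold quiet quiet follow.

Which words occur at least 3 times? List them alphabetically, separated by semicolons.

book; false; follow; gold; quiet

Unigram counts meeting the condition (at least 3 times):
  book: 4
  false: 11
  follow: 14
  gold: 5
  quiet: 11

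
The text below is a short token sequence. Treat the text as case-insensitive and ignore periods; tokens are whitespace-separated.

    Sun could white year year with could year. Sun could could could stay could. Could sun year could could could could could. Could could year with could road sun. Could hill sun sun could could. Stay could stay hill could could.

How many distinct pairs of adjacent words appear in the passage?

21

41 tokens → 40 bigram windows in total.
Repeated bigrams (each contributes count−1 duplicates):
  could could: 11
  sun could: 4
  could stay: 3
  could year: 2
  stay could: 2
  with could: 2
  year with: 2
19 duplicate windows → 40 − 19 = 21 distinct.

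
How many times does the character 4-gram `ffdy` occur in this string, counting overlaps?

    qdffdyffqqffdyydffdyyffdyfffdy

5

Sliding a length-4 window over the 30 characters (27 positions):
  position 3–6: ffdy
  position 11–14: ffdy
  position 17–20: ffdy
  position 22–25: ffdy
  position 27–30: ffdy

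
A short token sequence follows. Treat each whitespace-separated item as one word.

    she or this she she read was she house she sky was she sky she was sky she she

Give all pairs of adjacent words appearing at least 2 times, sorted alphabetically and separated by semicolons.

she she; she sky; sky she; was she

Bigram counts meeting the condition (at least 2 times):
  she she: 2
  she sky: 2
  sky she: 2
  was she: 2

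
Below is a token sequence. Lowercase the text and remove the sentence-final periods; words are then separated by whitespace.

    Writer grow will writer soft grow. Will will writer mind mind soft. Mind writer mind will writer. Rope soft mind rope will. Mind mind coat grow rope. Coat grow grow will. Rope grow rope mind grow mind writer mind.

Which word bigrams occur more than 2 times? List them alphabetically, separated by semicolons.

grow will; will writer; writer mind

Bigram counts meeting the condition (more than 2 times):
  grow will: 3
  will writer: 3
  writer mind: 3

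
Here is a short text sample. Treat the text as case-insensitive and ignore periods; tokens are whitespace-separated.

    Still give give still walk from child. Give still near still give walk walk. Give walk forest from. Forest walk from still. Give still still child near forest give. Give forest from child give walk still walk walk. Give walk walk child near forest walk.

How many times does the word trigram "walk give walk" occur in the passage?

Scanning the 43 overlapping trigram windows for "walk give walk":
  position 14–16: walk give walk
  position 38–40: walk give walk

2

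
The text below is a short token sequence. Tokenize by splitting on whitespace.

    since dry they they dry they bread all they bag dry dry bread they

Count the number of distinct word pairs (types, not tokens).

12

14 tokens → 13 bigram windows in total.
Repeated bigrams (each contributes count−1 duplicates):
  dry they: 2
1 duplicate windows → 13 − 1 = 12 distinct.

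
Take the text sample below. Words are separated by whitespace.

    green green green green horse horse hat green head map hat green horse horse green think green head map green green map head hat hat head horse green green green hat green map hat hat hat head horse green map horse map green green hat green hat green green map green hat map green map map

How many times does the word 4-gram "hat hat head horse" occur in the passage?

Scanning the 53 overlapping 4-gram windows for "hat hat head horse":
  position 24–27: hat hat head horse
  position 35–38: hat hat head horse

2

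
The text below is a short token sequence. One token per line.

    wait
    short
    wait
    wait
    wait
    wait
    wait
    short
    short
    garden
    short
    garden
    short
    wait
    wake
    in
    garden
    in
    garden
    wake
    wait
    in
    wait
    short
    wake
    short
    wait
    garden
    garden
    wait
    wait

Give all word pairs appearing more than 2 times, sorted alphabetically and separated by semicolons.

short wait; wait short; wait wait

Bigram counts meeting the condition (more than 2 times):
  short wait: 3
  wait short: 3
  wait wait: 5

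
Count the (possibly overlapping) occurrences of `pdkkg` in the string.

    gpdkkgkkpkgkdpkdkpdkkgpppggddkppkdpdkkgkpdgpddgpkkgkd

Sliding a length-5 window over the 53 characters (49 positions):
  position 2–6: pdkkg
  position 18–22: pdkkg
  position 35–39: pdkkg

3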